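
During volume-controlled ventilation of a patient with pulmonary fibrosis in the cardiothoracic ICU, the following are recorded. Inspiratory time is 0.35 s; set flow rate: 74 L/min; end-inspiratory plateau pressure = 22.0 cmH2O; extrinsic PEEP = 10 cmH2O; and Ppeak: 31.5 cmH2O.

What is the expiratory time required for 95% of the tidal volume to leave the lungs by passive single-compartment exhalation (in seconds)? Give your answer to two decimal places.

0.83

Flow: 74 L/min ÷ 60 = 1.2333 L/s.
Vt = flow × Ti = 1.2333 L/s × 0.35 s × 1000 mL/L = 431.66 mL.
R = (PIP − Pplat)/V̇ = (31.5 − 22.0) / 1.2333 = 9.5/1.2333 = 7.703 cmH2O·s/L.
C = Vt/(Pplat − PEEP) = 431.66 / (22.0 − 10) = 431.66/12.0 = 35.972 mL/cmH2O.
τ = R × C = 7.703 × 0.03597 L/cmH2O = 0.2771 s.
t = −τ·ln(1 − 0.95) = −0.2771·ln(0.05) = 0.8301 s.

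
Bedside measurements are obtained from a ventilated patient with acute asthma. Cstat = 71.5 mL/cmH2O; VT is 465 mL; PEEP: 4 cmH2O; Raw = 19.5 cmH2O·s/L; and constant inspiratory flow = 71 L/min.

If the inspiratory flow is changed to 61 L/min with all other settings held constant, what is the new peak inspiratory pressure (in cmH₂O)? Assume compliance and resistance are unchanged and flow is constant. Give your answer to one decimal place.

Flow: 71 L/min ÷ 60 = 1.1833 L/s.
New flow: 61 L/min ÷ 60 = 1.0167 L/s.
PIP = Vt/C + R·V̇ + PEEP (constant-flow equation of motion).
Only the resistive term changes: ΔPIP = R × ΔV̇ = 19.5 × (1.0167 − 1.1833) = 19.5 × -0.1666 = -3.249 cmH2O.
Original PIP = 465/71.5 + 19.5×1.1833 + 4 = 33.578 cmH2O; new PIP = 33.578 + (-3.249) = 30.329 cmH2O.

30.3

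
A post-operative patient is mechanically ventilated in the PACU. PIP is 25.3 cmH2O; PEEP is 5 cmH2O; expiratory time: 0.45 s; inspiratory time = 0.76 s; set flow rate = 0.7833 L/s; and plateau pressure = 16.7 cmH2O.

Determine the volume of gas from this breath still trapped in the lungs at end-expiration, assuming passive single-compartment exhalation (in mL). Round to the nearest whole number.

266

Vt = flow × Ti = 0.7833 L/s × 0.76 s × 1000 mL/L = 595.31 mL.
R = (PIP − Pplat)/V̇ = (25.3 − 16.7) / 0.7833 = 8.6/0.7833 = 10.979 cmH2O·s/L.
C = Vt/(Pplat − PEEP) = 595.31 / (16.7 − 5) = 595.31/11.7 = 50.881 mL/cmH2O.
τ = R × C = 10.979 × 0.05088 L/cmH2O = 0.5586 s.
Fraction remaining = e^(−Te/τ) = e^(−0.45/0.5586) = 0.4468.
Trapped volume = 595.31 × 0.4468 = 265.98 mL.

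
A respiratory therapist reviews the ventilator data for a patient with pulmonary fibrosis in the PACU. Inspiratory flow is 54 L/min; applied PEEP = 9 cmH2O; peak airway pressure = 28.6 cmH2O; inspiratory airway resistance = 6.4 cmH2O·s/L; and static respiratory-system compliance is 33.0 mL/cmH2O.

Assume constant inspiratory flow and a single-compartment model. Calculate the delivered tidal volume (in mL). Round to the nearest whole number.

Flow: 54 L/min ÷ 60 = 0.9 L/s.
Equation of motion (constant flow): PIP = Vt/C + R·V̇ + PEEP.
Vt/C = PIP − R·V̇ − PEEP = 28.6 − 5.76 − 9 = 13.84 cmH2O.
Vt = C × 13.84 = 33.0 × 13.84 = 456.72 mL.

457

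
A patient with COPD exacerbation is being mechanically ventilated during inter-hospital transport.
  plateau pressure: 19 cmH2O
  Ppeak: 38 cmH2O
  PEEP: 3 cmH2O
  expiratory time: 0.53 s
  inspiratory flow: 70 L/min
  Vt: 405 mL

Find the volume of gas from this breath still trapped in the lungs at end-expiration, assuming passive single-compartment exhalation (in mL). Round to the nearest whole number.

112

Flow: 70 L/min ÷ 60 = 1.1667 L/s.
R = (PIP − Pplat)/V̇ = (38 − 19) / 1.1667 = 19.0/1.1667 = 16.285 cmH2O·s/L.
C = Vt/(Pplat − PEEP) = 405.0 / (19 − 3) = 405.0/16.0 = 25.313 mL/cmH2O.
τ = R × C = 16.285 × 0.02531 L/cmH2O = 0.4122 s.
Fraction remaining = e^(−Te/τ) = e^(−0.53/0.4122) = 0.2764.
Trapped volume = 405.0 × 0.2764 = 111.94 mL.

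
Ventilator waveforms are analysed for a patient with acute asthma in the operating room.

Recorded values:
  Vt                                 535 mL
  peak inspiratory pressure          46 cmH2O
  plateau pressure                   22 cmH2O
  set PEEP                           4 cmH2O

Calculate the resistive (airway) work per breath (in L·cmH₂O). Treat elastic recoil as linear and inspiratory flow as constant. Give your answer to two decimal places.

12.84

With constant inspiratory flow the resistive pressure is constant at PIP − Pplat = 46 − 22 = 24.0 cmH2O, so resistive work = 24.0 × 0.535 = 12.84 L·cmH2O.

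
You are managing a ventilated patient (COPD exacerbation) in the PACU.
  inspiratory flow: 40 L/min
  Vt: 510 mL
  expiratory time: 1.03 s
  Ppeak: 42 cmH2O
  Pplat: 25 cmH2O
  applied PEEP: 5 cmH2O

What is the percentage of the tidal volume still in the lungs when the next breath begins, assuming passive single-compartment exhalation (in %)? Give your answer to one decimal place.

20.5

Flow: 40 L/min ÷ 60 = 0.6667 L/s.
R = (PIP − Pplat)/V̇ = (42 − 25) / 0.6667 = 17.0/0.6667 = 25.499 cmH2O·s/L.
C = Vt/(Pplat − PEEP) = 510.0 / (25 − 5) = 510.0/20.0 = 25.5 mL/cmH2O.
τ = R × C = 25.499 × 0.0255 L/cmH2O = 0.6502 s.
Fraction remaining at end-expiration = e^(−Te/τ) = e^(−1.03/0.6502) = 0.2051 → 20.51%.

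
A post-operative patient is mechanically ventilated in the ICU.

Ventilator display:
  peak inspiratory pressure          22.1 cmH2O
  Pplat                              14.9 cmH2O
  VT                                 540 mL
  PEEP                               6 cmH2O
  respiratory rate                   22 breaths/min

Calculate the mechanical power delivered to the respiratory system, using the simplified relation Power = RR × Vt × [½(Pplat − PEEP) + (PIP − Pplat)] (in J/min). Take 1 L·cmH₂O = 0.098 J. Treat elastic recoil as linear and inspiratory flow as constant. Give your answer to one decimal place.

Per-breath work = Vt × [½(Pplat−PEEP) + (PIP−Pplat)] = 0.540 × [0.5×8.9 + 7.2] = 0.540 × 11.65 = 6.291 L·cmH2O.
Power = 22 × 6.291 = 138.4 L·cmH2O/min.
× 0.098 J/(L·cmH2O) → 13.563 J/min.

13.6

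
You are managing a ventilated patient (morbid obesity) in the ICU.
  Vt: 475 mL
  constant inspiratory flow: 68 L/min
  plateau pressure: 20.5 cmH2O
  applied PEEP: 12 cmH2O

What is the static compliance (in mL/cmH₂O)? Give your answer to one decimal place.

55.9

Cstat = Vt / (Pplat − PEEP) = 475 / (20.5 − 12) = 475 / 8.5 = 55.882 mL/cmH2O.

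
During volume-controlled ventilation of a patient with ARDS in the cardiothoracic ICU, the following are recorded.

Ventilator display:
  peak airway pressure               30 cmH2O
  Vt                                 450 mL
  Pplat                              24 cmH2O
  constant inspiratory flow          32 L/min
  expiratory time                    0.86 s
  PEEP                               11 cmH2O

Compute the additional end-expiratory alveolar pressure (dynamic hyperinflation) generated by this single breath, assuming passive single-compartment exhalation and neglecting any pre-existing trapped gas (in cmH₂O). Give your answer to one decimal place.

1.4

Flow: 32 L/min ÷ 60 = 0.5333 L/s.
R = (PIP − Pplat)/V̇ = (30 − 24) / 0.5333 = 6.0/0.5333 = 11.251 cmH2O·s/L.
C = Vt/(Pplat − PEEP) = 450.0 / (24 − 11) = 450.0/13.0 = 34.615 mL/cmH2O.
τ = R × C = 11.251 × 0.03462 L/cmH2O = 0.3895 s.
Fraction remaining = e^(−Te/τ) = e^(−0.86/0.3895) = 0.1099; trapped volume = 450.0 × 0.1099 = 49.455 mL.
Additional alveolar pressure from trapping ≈ V_trapped / C = 49.455 / 34.615 = 1.429 cmH2O.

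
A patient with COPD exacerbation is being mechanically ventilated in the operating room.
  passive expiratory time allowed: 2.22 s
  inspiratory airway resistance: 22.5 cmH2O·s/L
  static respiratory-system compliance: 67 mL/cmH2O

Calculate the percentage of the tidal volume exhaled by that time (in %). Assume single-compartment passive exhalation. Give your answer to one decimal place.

τ = R × C = 22.5 × 67 mL/cmH2O = 22.5 × 0.067 L/cmH2O = 1.508 s.
Passive exhalation: V(t)/V₀ = e^(−t/τ) = e^(−2.22/1.508) = 0.2294.
Fraction exhaled = 1 − 0.2294 = 0.7706 → 77.06%.

77.1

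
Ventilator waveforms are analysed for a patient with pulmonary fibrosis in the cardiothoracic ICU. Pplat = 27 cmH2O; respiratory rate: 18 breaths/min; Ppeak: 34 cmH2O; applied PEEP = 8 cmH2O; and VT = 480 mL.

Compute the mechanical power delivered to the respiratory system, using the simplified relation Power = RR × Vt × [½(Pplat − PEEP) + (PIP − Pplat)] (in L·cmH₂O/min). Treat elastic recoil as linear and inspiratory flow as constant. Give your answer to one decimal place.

Per-breath work = Vt × [½(Pplat−PEEP) + (PIP−Pplat)] = 0.480 × [0.5×19.0 + 7.0] = 0.480 × 16.5 = 7.92 L·cmH2O.
Power = 18 × 7.92 = 142.56 L·cmH2O/min.

142.6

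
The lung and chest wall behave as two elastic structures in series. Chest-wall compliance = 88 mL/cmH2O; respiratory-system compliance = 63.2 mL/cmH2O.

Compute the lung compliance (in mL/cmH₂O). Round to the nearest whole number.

1/CL = 1/Crs − 1/Ccw.
1/CL = 1/63.2 − 1/88 = 0.004459.
CL = 224.27 mL/cmH2O.

224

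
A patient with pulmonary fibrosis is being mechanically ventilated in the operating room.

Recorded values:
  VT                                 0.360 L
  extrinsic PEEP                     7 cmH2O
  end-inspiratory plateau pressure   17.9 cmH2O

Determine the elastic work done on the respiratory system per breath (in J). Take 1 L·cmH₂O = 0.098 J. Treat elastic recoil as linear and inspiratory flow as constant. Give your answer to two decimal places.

0.19

Elastic work ≈ ½ × (Pplat − PEEP) × Vt = 0.5 × (17.9 − 7) × 0.360 L = 0.5 × 10.9 × 0.360 = 1.962 L·cmH2O.
× 0.098 J/(L·cmH2O) → 0.1923 J.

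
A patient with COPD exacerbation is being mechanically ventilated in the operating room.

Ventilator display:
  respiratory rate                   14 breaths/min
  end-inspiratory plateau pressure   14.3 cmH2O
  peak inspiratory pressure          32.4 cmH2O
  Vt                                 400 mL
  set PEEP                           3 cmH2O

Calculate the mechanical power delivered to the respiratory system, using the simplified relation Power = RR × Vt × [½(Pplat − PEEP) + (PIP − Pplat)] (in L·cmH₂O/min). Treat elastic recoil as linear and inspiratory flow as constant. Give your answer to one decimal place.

133.0

Per-breath work = Vt × [½(Pplat−PEEP) + (PIP−Pplat)] = 0.400 × [0.5×11.3 + 18.1] = 0.400 × 23.75 = 9.5 L·cmH2O.
Power = 14 × 9.5 = 133.0 L·cmH2O/min.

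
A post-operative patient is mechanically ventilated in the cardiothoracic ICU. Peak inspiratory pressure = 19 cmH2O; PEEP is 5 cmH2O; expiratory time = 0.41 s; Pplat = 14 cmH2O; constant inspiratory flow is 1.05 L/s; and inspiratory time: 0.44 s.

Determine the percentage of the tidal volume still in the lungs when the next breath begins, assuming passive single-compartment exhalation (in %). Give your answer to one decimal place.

18.7

Vt = flow × Ti = 1.05 L/s × 0.44 s × 1000 mL/L = 462.0 mL.
R = (PIP − Pplat)/V̇ = (19 − 14) / 1.05 = 5.0/1.05 = 4.762 cmH2O·s/L.
C = Vt/(Pplat − PEEP) = 462.0 / (14 − 5) = 462.0/9.0 = 51.333 mL/cmH2O.
τ = R × C = 4.762 × 0.05133 L/cmH2O = 0.2444 s.
Fraction remaining at end-expiration = e^(−Te/τ) = e^(−0.41/0.2444) = 0.1868 → 18.68%.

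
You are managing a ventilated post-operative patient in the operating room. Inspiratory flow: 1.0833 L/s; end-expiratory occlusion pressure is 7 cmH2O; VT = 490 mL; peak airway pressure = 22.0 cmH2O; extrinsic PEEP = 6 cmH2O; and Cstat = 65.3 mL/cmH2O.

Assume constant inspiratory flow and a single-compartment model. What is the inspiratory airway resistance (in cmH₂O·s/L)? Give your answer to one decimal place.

Total PEEP = 7 cmH2O (set 6 + intrinsic 1); this is the baseline alveolar pressure.
Equation of motion (constant flow): PIP = Vt/C + R·V̇ + PEEP.
R·V̇ = PIP − Vt/C − PEEP = 22.0 − 490/65.3 − 7 = 22.0 − 7.504 − 7 = 7.496 cmH2O.
R = 7.496 / 1.0833 = 6.92 cmH2O·s/L.

6.9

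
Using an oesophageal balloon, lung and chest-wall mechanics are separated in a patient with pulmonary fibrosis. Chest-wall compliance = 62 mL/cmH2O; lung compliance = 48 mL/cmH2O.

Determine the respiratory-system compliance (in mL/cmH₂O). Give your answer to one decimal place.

27.1

Lung and chest wall are elastances in series: 1/Crs = 1/CL + 1/Ccw.
1/Crs = 1/48 + 1/62 = 0.03696.
Crs = 27.056 mL/cmH2O.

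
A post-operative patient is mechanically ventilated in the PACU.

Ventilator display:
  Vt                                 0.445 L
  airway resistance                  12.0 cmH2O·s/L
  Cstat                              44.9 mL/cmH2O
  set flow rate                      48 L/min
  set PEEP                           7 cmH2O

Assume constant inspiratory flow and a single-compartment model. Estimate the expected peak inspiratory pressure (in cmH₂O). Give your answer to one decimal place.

26.5

Flow: 48 L/min ÷ 60 = 0.8 L/s.
Equation of motion (constant flow): PIP = Vt/C + R·V̇ + PEEP.
PIP = 445/44.9 + 12.0×0.8 + 7 = 9.911 + 9.6 + 7 = 26.511 cmH2O.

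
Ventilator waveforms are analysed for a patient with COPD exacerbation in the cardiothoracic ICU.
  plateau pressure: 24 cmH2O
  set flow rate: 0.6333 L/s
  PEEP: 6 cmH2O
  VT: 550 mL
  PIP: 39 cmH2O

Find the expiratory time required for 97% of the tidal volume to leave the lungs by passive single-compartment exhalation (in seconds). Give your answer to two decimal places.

2.54

R = (PIP − Pplat)/V̇ = (39 − 24) / 0.6333 = 15.0/0.6333 = 23.685 cmH2O·s/L.
C = Vt/(Pplat − PEEP) = 550.0 / (24 − 6) = 550.0/18.0 = 30.556 mL/cmH2O.
τ = R × C = 23.685 × 0.03056 L/cmH2O = 0.7238 s.
t = −τ·ln(1 − 0.97) = −0.7238·ln(0.03) = 2.538 s.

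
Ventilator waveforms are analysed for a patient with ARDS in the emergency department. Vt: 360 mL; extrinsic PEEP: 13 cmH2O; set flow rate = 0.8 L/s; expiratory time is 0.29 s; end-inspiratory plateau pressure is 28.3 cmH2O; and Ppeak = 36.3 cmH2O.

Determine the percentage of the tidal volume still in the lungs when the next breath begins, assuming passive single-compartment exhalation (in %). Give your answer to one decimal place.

29.2

R = (PIP − Pplat)/V̇ = (36.3 − 28.3) / 0.8 = 8.0/0.8 = 10.0 cmH2O·s/L.
C = Vt/(Pplat − PEEP) = 360.0 / (28.3 − 13) = 360.0/15.3 = 23.529 mL/cmH2O.
τ = R × C = 10.0 × 0.02353 L/cmH2O = 0.2353 s.
Fraction remaining at end-expiration = e^(−Te/τ) = e^(−0.29/0.2353) = 0.2916 → 29.16%.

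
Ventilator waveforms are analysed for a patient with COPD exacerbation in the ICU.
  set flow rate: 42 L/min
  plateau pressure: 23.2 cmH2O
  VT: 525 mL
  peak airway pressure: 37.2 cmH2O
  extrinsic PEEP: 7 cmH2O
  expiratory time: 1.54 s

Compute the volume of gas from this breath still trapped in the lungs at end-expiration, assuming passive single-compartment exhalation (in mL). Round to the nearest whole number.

49

Flow: 42 L/min ÷ 60 = 0.7 L/s.
R = (PIP − Pplat)/V̇ = (37.2 − 23.2) / 0.7 = 14.0/0.7 = 20.0 cmH2O·s/L.
C = Vt/(Pplat − PEEP) = 525.0 / (23.2 − 7) = 525.0/16.2 = 32.407 mL/cmH2O.
τ = R × C = 20.0 × 0.03241 L/cmH2O = 0.6482 s.
Fraction remaining = e^(−Te/τ) = e^(−1.54/0.6482) = 0.09294.
Trapped volume = 525.0 × 0.09294 = 48.794 mL.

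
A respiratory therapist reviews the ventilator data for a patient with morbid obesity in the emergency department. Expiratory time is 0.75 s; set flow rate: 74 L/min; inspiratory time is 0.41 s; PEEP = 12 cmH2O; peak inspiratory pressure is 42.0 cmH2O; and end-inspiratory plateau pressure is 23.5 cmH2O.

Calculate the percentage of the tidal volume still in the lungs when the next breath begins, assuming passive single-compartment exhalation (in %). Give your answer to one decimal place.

Flow: 74 L/min ÷ 60 = 1.2333 L/s.
Vt = flow × Ti = 1.2333 L/s × 0.41 s × 1000 mL/L = 505.65 mL.
R = (PIP − Pplat)/V̇ = (42.0 − 23.5) / 1.2333 = 18.5/1.2333 = 15.0 cmH2O·s/L.
C = Vt/(Pplat − PEEP) = 505.65 / (23.5 − 12) = 505.65/11.5 = 43.97 mL/cmH2O.
τ = R × C = 15.0 × 0.04397 L/cmH2O = 0.6596 s.
Fraction remaining at end-expiration = e^(−Te/τ) = e^(−0.75/0.6596) = 0.3208 → 32.08%.

32.1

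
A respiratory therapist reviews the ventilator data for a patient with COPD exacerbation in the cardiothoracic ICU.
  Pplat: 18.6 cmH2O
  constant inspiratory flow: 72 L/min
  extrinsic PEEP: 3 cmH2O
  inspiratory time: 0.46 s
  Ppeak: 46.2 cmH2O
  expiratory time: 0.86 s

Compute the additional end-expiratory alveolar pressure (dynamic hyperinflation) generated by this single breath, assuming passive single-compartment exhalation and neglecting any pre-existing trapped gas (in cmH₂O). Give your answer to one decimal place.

5.4

Flow: 72 L/min ÷ 60 = 1.2 L/s.
Vt = flow × Ti = 1.2 L/s × 0.46 s × 1000 mL/L = 552.0 mL.
R = (PIP − Pplat)/V̇ = (46.2 − 18.6) / 1.2 = 27.6/1.2 = 23.0 cmH2O·s/L.
C = Vt/(Pplat − PEEP) = 552.0 / (18.6 − 3) = 552.0/15.6 = 35.385 mL/cmH2O.
τ = R × C = 23.0 × 0.03539 L/cmH2O = 0.814 s.
Fraction remaining = e^(−Te/τ) = e^(−0.86/0.814) = 0.3477; trapped volume = 552.0 × 0.3477 = 191.93 mL.
Additional alveolar pressure from trapping ≈ V_trapped / C = 191.93 / 35.385 = 5.424 cmH2O.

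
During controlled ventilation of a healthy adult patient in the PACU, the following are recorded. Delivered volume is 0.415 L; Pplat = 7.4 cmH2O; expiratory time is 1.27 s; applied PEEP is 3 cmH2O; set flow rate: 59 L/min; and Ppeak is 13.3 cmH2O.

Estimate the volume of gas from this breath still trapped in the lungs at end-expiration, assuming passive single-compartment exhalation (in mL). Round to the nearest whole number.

44

Flow: 59 L/min ÷ 60 = 0.9833 L/s.
R = (PIP − Pplat)/V̇ = (13.3 − 7.4) / 0.9833 = 5.9/0.9833 = 6.0 cmH2O·s/L.
C = Vt/(Pplat − PEEP) = 415.0 / (7.4 − 3) = 415.0/4.4 = 94.318 mL/cmH2O.
τ = R × C = 6.0 × 0.09432 L/cmH2O = 0.5659 s.
Fraction remaining = e^(−Te/τ) = e^(−1.27/0.5659) = 0.106.
Trapped volume = 415.0 × 0.106 = 43.99 mL.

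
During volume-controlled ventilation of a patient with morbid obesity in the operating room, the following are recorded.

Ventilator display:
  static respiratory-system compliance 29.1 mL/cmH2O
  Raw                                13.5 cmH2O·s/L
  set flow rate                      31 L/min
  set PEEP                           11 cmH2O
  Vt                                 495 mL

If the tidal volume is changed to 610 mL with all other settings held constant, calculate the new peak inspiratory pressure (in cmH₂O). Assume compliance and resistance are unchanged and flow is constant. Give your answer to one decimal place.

Flow: 31 L/min ÷ 60 = 0.5167 L/s.
PIP = Vt/C + R·V̇ + PEEP (constant-flow equation of motion).
Only the elastic term changes: ΔPIP = ΔVt / C = (610 − 495) / 29.1 = 3.952 cmH2O.
Original PIP = 495/29.1 + 13.5×0.5167 + 11 = 34.986 cmH2O; new PIP = 34.986 + (3.952) = 38.938 cmH2O.

38.9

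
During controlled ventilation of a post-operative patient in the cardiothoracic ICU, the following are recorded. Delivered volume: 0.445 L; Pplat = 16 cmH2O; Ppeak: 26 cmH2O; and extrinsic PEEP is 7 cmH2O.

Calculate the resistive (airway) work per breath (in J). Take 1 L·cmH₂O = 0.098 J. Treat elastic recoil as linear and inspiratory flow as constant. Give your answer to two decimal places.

0.44

With constant inspiratory flow the resistive pressure is constant at PIP − Pplat = 26 − 16 = 10.0 cmH2O, so resistive work = 10.0 × 0.445 = 4.45 L·cmH2O.
× 0.098 J/(L·cmH2O) → 0.4361 J.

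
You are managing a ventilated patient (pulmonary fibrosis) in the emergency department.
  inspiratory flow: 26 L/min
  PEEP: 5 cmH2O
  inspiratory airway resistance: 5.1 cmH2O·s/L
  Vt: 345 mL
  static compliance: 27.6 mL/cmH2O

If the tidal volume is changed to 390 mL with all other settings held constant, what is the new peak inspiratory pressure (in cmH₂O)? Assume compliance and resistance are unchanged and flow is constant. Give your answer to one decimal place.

Flow: 26 L/min ÷ 60 = 0.4333 L/s.
PIP = Vt/C + R·V̇ + PEEP (constant-flow equation of motion).
Only the elastic term changes: ΔPIP = ΔVt / C = (390 − 345) / 27.6 = 1.63 cmH2O.
Original PIP = 345/27.6 + 5.1×0.4333 + 5 = 19.71 cmH2O; new PIP = 19.71 + (1.63) = 21.34 cmH2O.

21.3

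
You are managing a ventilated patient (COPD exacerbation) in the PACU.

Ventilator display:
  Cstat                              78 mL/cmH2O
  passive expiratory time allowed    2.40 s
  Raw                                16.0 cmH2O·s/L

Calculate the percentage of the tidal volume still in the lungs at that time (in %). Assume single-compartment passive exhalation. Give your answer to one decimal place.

τ = R × C = 16.0 × 78 mL/cmH2O = 16.0 × 0.078 L/cmH2O = 1.248 s.
Passive exhalation: V(t)/V₀ = e^(−t/τ) = e^(−2.40/1.248) = 0.1462.
Fraction remaining = 0.1462 → 14.62%.

14.6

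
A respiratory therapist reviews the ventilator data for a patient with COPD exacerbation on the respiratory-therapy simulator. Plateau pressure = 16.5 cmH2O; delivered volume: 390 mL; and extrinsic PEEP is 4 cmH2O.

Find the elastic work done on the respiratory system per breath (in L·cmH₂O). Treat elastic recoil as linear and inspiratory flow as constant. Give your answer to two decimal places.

Elastic work ≈ ½ × (Pplat − PEEP) × Vt = 0.5 × (16.5 − 4) × 0.390 L = 0.5 × 12.5 × 0.390 = 2.438 L·cmH2O.

2.44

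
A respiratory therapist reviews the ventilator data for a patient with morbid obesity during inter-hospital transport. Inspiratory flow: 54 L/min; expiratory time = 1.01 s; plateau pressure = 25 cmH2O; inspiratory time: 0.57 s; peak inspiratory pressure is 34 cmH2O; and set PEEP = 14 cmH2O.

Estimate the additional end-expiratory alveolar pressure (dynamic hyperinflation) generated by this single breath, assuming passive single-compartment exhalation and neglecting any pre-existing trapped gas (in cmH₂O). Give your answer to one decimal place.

1.3

Flow: 54 L/min ÷ 60 = 0.9 L/s.
Vt = flow × Ti = 0.9 L/s × 0.57 s × 1000 mL/L = 513.0 mL.
R = (PIP − Pplat)/V̇ = (34 − 25) / 0.9 = 9.0/0.9 = 10.0 cmH2O·s/L.
C = Vt/(Pplat − PEEP) = 513.0 / (25 − 14) = 513.0/11.0 = 46.636 mL/cmH2O.
τ = R × C = 10.0 × 0.04664 L/cmH2O = 0.4664 s.
Fraction remaining = e^(−Te/τ) = e^(−1.01/0.4664) = 0.1147; trapped volume = 513.0 × 0.1147 = 58.841 mL.
Additional alveolar pressure from trapping ≈ V_trapped / C = 58.841 / 46.636 = 1.262 cmH2O.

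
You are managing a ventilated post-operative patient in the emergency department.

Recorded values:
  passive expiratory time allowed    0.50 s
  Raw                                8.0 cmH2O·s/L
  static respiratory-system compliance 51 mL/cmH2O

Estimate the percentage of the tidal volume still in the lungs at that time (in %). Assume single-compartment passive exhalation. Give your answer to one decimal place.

τ = R × C = 8.0 × 51 mL/cmH2O = 8.0 × 0.051 L/cmH2O = 0.408 s.
Passive exhalation: V(t)/V₀ = e^(−t/τ) = e^(−0.50/0.408) = 0.2936.
Fraction remaining = 0.2936 → 29.36%.

29.4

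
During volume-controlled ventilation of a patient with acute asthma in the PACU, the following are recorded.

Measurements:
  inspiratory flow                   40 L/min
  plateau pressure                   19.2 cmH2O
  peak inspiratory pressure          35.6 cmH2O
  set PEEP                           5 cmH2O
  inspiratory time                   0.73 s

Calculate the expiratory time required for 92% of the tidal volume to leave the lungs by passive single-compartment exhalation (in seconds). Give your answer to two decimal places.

2.13

Flow: 40 L/min ÷ 60 = 0.6667 L/s.
Vt = flow × Ti = 0.6667 L/s × 0.73 s × 1000 mL/L = 486.69 mL.
R = (PIP − Pplat)/V̇ = (35.6 − 19.2) / 0.6667 = 16.4/0.6667 = 24.599 cmH2O·s/L.
C = Vt/(Pplat − PEEP) = 486.69 / (19.2 − 5) = 486.69/14.2 = 34.274 mL/cmH2O.
τ = R × C = 24.599 × 0.03427 L/cmH2O = 0.843 s.
t = −τ·ln(1 − 0.92) = −0.843·ln(0.08) = 2.129 s.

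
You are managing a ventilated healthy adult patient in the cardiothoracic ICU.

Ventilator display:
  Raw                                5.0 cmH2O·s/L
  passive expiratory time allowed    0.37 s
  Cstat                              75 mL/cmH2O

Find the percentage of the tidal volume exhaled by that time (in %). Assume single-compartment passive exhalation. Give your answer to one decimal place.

62.7

τ = R × C = 5.0 × 75 mL/cmH2O = 5.0 × 0.075 L/cmH2O = 0.375 s.
Passive exhalation: V(t)/V₀ = e^(−t/τ) = e^(−0.37/0.375) = 0.3728.
Fraction exhaled = 1 − 0.3728 = 0.6272 → 62.72%.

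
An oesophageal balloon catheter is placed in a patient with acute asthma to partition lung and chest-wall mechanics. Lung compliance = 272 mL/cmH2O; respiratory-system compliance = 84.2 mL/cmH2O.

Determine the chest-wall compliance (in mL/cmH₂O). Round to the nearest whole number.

122

1/Ccw = 1/Crs − 1/CL.
1/Ccw = 1/84.2 − 1/272 = 0.0082.
Ccw = 121.95 mL/cmH2O.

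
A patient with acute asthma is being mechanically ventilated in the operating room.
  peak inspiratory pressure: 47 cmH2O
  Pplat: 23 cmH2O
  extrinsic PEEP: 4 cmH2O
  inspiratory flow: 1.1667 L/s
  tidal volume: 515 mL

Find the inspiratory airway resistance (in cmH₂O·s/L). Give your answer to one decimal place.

20.6

Raw = (PIP − Pplat) / flow = (47 − 23) / 1.1667 = 24.0 / 1.1667 = 20.571 cmH2O·s/L.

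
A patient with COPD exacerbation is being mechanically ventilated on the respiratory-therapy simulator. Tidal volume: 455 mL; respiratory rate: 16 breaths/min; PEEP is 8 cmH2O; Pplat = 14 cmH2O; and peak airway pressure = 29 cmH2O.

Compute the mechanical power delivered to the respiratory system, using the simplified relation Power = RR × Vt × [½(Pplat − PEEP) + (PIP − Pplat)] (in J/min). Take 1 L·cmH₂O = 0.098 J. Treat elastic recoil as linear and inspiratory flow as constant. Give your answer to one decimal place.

Per-breath work = Vt × [½(Pplat−PEEP) + (PIP−Pplat)] = 0.455 × [0.5×6.0 + 15.0] = 0.455 × 18.0 = 8.19 L·cmH2O.
Power = 16 × 8.19 = 131.04 L·cmH2O/min.
× 0.098 J/(L·cmH2O) → 12.842 J/min.

12.8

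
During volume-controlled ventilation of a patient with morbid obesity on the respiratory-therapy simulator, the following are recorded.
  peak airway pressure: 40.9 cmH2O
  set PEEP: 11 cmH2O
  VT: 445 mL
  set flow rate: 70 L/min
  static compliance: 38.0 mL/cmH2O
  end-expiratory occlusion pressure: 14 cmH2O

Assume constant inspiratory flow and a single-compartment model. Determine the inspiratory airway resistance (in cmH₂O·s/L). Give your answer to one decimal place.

Flow: 70 L/min ÷ 60 = 1.1667 L/s.
Total PEEP = 14 cmH2O (set 11 + intrinsic 3); this is the baseline alveolar pressure.
Equation of motion (constant flow): PIP = Vt/C + R·V̇ + PEEP.
R·V̇ = PIP − Vt/C − PEEP = 40.9 − 445/38.0 − 14 = 40.9 − 11.711 − 14 = 15.189 cmH2O.
R = 15.189 / 1.1667 = 13.019 cmH2O·s/L.

13.0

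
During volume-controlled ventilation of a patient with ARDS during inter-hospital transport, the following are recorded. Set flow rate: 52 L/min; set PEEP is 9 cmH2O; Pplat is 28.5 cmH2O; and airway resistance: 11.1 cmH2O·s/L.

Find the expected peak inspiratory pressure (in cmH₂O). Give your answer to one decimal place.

38.1

Flow: 52 L/min ÷ 60 = 0.8667 L/s.
PIP = Pplat + Raw × flow = 28.5 + 11.1 × 0.8667 = 28.5 + 9.62 = 38.12 cmH2O.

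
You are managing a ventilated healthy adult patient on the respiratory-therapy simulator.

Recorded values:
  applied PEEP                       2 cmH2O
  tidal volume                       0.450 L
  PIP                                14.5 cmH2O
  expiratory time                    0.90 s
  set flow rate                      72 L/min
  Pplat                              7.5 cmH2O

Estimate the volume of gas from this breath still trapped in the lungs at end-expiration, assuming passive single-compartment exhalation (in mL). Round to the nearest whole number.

68

Flow: 72 L/min ÷ 60 = 1.2 L/s.
R = (PIP − Pplat)/V̇ = (14.5 − 7.5) / 1.2 = 7.0/1.2 = 5.833 cmH2O·s/L.
C = Vt/(Pplat − PEEP) = 450.0 / (7.5 − 2) = 450.0/5.5 = 81.818 mL/cmH2O.
τ = R × C = 5.833 × 0.08182 L/cmH2O = 0.4773 s.
Fraction remaining = e^(−Te/τ) = e^(−0.90/0.4773) = 0.1517.
Trapped volume = 450.0 × 0.1517 = 68.265 mL.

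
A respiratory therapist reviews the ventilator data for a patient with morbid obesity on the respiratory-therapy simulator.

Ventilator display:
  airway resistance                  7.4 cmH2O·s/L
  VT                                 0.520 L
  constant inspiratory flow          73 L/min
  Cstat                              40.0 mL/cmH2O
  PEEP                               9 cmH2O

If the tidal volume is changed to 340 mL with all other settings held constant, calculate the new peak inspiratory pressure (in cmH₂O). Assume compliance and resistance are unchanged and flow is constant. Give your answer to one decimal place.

Flow: 73 L/min ÷ 60 = 1.2167 L/s.
PIP = Vt/C + R·V̇ + PEEP (constant-flow equation of motion).
Only the elastic term changes: ΔPIP = ΔVt / C = (340 − 520) / 40.0 = -4.5 cmH2O.
Original PIP = 520/40.0 + 7.4×1.2167 + 9 = 31.004 cmH2O; new PIP = 31.004 + (-4.5) = 26.504 cmH2O.

26.5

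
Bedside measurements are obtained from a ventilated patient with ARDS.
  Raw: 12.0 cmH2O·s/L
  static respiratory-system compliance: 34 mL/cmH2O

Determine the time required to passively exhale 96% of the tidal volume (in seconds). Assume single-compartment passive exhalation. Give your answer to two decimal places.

1.31

τ = R × C = 12.0 × 34 mL/cmH2O = 12.0 × 0.034 L/cmH2O = 0.408 s.
Exhaled fraction f = 1 − e^(−t/τ) → t = −τ·ln(1 − f) = −0.408·ln(0.04) = 1.313 s.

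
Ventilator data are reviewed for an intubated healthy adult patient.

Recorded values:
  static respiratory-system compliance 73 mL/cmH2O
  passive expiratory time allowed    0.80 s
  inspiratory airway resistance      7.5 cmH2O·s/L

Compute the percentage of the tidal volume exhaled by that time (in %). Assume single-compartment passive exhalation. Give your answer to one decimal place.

τ = R × C = 7.5 × 73 mL/cmH2O = 7.5 × 0.073 L/cmH2O = 0.5475 s.
Passive exhalation: V(t)/V₀ = e^(−t/τ) = e^(−0.80/0.5475) = 0.232.
Fraction exhaled = 1 − 0.232 = 0.768 → 76.8%.

76.8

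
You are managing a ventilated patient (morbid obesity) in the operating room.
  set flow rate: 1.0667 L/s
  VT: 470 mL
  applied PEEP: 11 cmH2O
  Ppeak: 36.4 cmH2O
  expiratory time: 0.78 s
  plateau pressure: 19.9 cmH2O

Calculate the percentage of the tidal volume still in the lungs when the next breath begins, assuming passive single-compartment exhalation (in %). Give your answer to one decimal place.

38.5

R = (PIP − Pplat)/V̇ = (36.4 − 19.9) / 1.0667 = 16.5/1.0667 = 15.468 cmH2O·s/L.
C = Vt/(Pplat − PEEP) = 470.0 / (19.9 − 11) = 470.0/8.9 = 52.809 mL/cmH2O.
τ = R × C = 15.468 × 0.05281 L/cmH2O = 0.8169 s.
Fraction remaining at end-expiration = e^(−Te/τ) = e^(−0.78/0.8169) = 0.3849 → 38.49%.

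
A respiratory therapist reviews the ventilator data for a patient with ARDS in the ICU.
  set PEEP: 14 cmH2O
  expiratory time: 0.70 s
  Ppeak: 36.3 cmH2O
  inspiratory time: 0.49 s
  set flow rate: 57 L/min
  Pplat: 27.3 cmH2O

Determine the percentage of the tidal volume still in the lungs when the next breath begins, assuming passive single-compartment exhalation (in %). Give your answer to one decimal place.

Flow: 57 L/min ÷ 60 = 0.95 L/s.
Vt = flow × Ti = 0.95 L/s × 0.49 s × 1000 mL/L = 465.5 mL.
R = (PIP − Pplat)/V̇ = (36.3 − 27.3) / 0.95 = 9.0/0.95 = 9.474 cmH2O·s/L.
C = Vt/(Pplat − PEEP) = 465.5 / (27.3 − 14) = 465.5/13.3 = 35.0 mL/cmH2O.
τ = R × C = 9.474 × 0.035 L/cmH2O = 0.3316 s.
Fraction remaining at end-expiration = e^(−Te/τ) = e^(−0.70/0.3316) = 0.1211 → 12.11%.

12.1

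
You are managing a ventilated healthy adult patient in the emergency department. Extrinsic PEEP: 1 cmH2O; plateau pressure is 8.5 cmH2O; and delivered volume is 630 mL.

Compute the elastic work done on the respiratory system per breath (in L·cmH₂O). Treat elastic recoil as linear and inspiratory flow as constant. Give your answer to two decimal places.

2.36

Elastic work ≈ ½ × (Pplat − PEEP) × Vt = 0.5 × (8.5 − 1) × 0.630 L = 0.5 × 7.5 × 0.630 = 2.363 L·cmH2O.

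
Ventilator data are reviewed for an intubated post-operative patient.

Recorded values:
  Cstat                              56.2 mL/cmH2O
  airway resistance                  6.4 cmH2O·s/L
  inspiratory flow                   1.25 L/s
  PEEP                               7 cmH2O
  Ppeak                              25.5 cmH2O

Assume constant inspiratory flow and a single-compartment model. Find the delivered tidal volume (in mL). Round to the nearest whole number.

590

Equation of motion (constant flow): PIP = Vt/C + R·V̇ + PEEP.
Vt/C = PIP − R·V̇ − PEEP = 25.5 − 8.0 − 7 = 10.5 cmH2O.
Vt = C × 10.5 = 56.2 × 10.5 = 590.1 mL.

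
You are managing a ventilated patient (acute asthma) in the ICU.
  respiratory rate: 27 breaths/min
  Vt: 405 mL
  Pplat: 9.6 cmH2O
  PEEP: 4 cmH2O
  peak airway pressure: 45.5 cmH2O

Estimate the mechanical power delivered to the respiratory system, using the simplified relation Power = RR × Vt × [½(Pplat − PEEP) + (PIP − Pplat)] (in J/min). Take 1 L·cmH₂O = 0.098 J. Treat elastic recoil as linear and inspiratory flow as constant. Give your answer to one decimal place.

41.5

Per-breath work = Vt × [½(Pplat−PEEP) + (PIP−Pplat)] = 0.405 × [0.5×5.6 + 35.9] = 0.405 × 38.7 = 15.674 L·cmH2O.
Power = 27 × 15.674 = 423.2 L·cmH2O/min.
× 0.098 J/(L·cmH2O) → 41.474 J/min.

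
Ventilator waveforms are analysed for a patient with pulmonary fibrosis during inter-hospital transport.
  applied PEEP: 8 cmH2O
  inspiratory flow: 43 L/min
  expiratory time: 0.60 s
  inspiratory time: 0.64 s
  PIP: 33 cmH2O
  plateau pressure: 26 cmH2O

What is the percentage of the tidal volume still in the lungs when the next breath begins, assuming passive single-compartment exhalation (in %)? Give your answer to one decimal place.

Flow: 43 L/min ÷ 60 = 0.7167 L/s.
Vt = flow × Ti = 0.7167 L/s × 0.64 s × 1000 mL/L = 458.69 mL.
R = (PIP − Pplat)/V̇ = (33 − 26) / 0.7167 = 7.0/0.7167 = 9.767 cmH2O·s/L.
C = Vt/(Pplat − PEEP) = 458.69 / (26 − 8) = 458.69/18.0 = 25.483 mL/cmH2O.
τ = R × C = 9.767 × 0.02548 L/cmH2O = 0.2489 s.
Fraction remaining at end-expiration = e^(−Te/τ) = e^(−0.60/0.2489) = 0.08976 → 8.976%.

9.0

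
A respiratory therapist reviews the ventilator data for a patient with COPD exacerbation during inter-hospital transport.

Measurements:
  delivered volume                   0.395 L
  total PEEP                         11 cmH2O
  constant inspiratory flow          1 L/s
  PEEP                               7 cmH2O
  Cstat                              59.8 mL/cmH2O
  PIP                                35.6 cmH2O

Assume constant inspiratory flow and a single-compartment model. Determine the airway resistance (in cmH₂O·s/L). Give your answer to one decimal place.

Total PEEP = 11 cmH2O (set 7 + intrinsic 4); this is the baseline alveolar pressure.
Equation of motion (constant flow): PIP = Vt/C + R·V̇ + PEEP.
R·V̇ = PIP − Vt/C − PEEP = 35.6 − 395/59.8 − 11 = 35.6 − 6.605 − 11 = 17.995 cmH2O.
R = 17.995 / 1 = 17.995 cmH2O·s/L.

18.0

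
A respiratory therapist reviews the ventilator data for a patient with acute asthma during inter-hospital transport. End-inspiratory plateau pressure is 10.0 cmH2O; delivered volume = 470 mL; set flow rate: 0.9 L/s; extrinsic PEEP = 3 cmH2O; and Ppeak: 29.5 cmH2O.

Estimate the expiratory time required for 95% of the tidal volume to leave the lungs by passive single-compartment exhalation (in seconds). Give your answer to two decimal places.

R = (PIP − Pplat)/V̇ = (29.5 − 10.0) / 0.9 = 19.5/0.9 = 21.667 cmH2O·s/L.
C = Vt/(Pplat − PEEP) = 470.0 / (10.0 − 3) = 470.0/7.0 = 67.143 mL/cmH2O.
τ = R × C = 21.667 × 0.06714 L/cmH2O = 1.455 s.
t = −τ·ln(1 − 0.95) = −1.455·ln(0.05) = 4.359 s.

4.36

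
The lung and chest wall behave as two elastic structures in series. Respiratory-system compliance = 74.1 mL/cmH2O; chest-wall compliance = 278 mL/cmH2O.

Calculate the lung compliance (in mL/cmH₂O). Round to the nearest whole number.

101

1/CL = 1/Crs − 1/Ccw.
1/CL = 1/74.1 − 1/278 = 0.009898.
CL = 101.03 mL/cmH2O.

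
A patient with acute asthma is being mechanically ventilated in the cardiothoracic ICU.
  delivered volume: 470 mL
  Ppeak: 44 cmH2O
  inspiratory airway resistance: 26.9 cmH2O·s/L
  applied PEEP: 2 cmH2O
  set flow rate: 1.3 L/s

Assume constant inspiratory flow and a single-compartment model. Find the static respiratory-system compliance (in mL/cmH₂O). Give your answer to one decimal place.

Equation of motion (constant flow): PIP = Vt/C + R·V̇ + PEEP.
Vt/C = PIP − R·V̇ − PEEP = 44 − 26.9×1.3 − 2 = 44 − 34.97 − 2 = 7.03 cmH2O.
C = Vt / 7.03 = 470 / 7.03 = 66.856 mL/cmH2O.

66.9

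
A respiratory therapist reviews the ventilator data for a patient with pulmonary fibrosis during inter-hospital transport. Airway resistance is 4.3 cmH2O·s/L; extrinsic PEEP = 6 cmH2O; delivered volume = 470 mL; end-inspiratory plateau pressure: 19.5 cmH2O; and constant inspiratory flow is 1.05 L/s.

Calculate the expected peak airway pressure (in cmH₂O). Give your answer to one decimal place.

24.0

PIP = Pplat + Raw × flow = 19.5 + 4.3 × 1.05 = 19.5 + 4.515 = 24.015 cmH2O.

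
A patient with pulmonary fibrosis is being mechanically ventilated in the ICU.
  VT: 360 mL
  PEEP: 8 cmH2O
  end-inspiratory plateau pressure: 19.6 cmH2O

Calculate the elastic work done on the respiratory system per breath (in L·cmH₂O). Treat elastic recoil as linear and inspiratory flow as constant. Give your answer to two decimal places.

Elastic work ≈ ½ × (Pplat − PEEP) × Vt = 0.5 × (19.6 − 8) × 0.360 L = 0.5 × 11.6 × 0.360 = 2.088 L·cmH2O.

2.09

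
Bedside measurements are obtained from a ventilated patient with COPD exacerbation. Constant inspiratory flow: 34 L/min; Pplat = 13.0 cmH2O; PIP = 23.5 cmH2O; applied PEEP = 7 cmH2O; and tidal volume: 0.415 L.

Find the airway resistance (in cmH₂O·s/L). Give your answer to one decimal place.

18.5

Flow: 34 L/min ÷ 60 = 0.5667 L/s.
Raw = (PIP − Pplat) / flow = (23.5 − 13.0) / 0.5667 = 10.5 / 0.5667 = 18.528 cmH2O·s/L.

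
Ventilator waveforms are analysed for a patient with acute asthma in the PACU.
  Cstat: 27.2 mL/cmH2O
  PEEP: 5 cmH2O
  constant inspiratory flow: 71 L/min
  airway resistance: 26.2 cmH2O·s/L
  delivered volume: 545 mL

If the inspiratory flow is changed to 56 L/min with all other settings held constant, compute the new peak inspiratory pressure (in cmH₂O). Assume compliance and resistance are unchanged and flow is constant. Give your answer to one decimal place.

49.5

Flow: 71 L/min ÷ 60 = 1.1833 L/s.
New flow: 56 L/min ÷ 60 = 0.9333 L/s.
PIP = Vt/C + R·V̇ + PEEP (constant-flow equation of motion).
Only the resistive term changes: ΔPIP = R × ΔV̇ = 26.2 × (0.9333 − 1.1833) = 26.2 × -0.25 = -6.55 cmH2O.
Original PIP = 545/27.2 + 26.2×1.1833 + 5 = 56.039 cmH2O; new PIP = 56.039 + (-6.55) = 49.489 cmH2O.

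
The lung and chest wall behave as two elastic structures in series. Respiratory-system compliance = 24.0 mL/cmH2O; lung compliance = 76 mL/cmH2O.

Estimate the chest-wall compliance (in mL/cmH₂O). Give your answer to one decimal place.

35.1

1/Ccw = 1/Crs − 1/CL.
1/Ccw = 1/24.0 − 1/76 = 0.02851.
Ccw = 35.075 mL/cmH2O.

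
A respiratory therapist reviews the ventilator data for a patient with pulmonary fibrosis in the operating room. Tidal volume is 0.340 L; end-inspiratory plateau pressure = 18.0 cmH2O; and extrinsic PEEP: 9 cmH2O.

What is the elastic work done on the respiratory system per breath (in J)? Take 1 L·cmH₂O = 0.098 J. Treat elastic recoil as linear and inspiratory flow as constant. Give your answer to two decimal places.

0.15

Elastic work ≈ ½ × (Pplat − PEEP) × Vt = 0.5 × (18.0 − 9) × 0.340 L = 0.5 × 9.0 × 0.340 = 1.53 L·cmH2O.
× 0.098 J/(L·cmH2O) → 0.1499 J.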